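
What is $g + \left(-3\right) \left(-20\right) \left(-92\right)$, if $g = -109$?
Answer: $-5629$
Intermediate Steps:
$g + \left(-3\right) \left(-20\right) \left(-92\right) = -109 + \left(-3\right) \left(-20\right) \left(-92\right) = -109 + 60 \left(-92\right) = -109 - 5520 = -5629$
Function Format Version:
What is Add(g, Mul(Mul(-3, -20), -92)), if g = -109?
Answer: -5629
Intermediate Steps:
Add(g, Mul(Mul(-3, -20), -92)) = Add(-109, Mul(Mul(-3, -20), -92)) = Add(-109, Mul(60, -92)) = Add(-109, -5520) = -5629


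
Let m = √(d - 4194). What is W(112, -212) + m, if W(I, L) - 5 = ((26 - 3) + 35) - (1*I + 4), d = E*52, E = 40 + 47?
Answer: -53 + √330 ≈ -34.834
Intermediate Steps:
E = 87
d = 4524 (d = 87*52 = 4524)
W(I, L) = 59 - I (W(I, L) = 5 + (((26 - 3) + 35) - (1*I + 4)) = 5 + ((23 + 35) - (I + 4)) = 5 + (58 - (4 + I)) = 5 + (58 + (-4 - I)) = 5 + (54 - I) = 59 - I)
m = √330 (m = √(4524 - 4194) = √330 ≈ 18.166)
W(112, -212) + m = (59 - 1*112) + √330 = (59 - 112) + √330 = -53 + √330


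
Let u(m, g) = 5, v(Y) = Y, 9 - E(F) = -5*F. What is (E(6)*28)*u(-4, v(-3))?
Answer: 5460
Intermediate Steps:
E(F) = 9 + 5*F (E(F) = 9 - (-5)*F = 9 + 5*F)
(E(6)*28)*u(-4, v(-3)) = ((9 + 5*6)*28)*5 = ((9 + 30)*28)*5 = (39*28)*5 = 1092*5 = 5460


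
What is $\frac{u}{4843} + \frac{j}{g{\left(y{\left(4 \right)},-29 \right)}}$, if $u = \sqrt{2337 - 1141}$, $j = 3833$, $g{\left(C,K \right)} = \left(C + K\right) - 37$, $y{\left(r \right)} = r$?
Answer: $- \frac{3833}{62} + \frac{2 \sqrt{299}}{4843} \approx -61.815$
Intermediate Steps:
$g{\left(C,K \right)} = -37 + C + K$
$u = 2 \sqrt{299}$ ($u = \sqrt{1196} = 2 \sqrt{299} \approx 34.583$)
$\frac{u}{4843} + \frac{j}{g{\left(y{\left(4 \right)},-29 \right)}} = \frac{2 \sqrt{299}}{4843} + \frac{3833}{-37 + 4 - 29} = 2 \sqrt{299} \cdot \frac{1}{4843} + \frac{3833}{-62} = \frac{2 \sqrt{299}}{4843} + 3833 \left(- \frac{1}{62}\right) = \frac{2 \sqrt{299}}{4843} - \frac{3833}{62} = - \frac{3833}{62} + \frac{2 \sqrt{299}}{4843}$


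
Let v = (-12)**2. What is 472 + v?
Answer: 616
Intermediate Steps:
v = 144
472 + v = 472 + 144 = 616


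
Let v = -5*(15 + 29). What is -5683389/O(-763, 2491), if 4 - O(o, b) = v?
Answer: -5683389/224 ≈ -25372.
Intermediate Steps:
v = -220 (v = -5*44 = -220)
O(o, b) = 224 (O(o, b) = 4 - 1*(-220) = 4 + 220 = 224)
-5683389/O(-763, 2491) = -5683389/224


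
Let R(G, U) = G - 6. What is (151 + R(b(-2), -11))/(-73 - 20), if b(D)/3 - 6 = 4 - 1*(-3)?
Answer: -184/93 ≈ -1.9785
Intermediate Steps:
b(D) = 39 (b(D) = 18 + 3*(4 - 1*(-3)) = 18 + 3*(4 + 3) = 18 + 3*7 = 18 + 21 = 39)
R(G, U) = -6 + G
(151 + R(b(-2), -11))/(-73 - 20) = (151 + (-6 + 39))/(-73 - 20) = (151 + 33)/(-93) = 184*(-1/93) = -184/93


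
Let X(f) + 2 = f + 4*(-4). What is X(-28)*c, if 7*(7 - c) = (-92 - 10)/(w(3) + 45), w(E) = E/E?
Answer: -2356/7 ≈ -336.57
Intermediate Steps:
w(E) = 1
c = 1178/161 (c = 7 - (-92 - 10)/(7*(1 + 45)) = 7 - (-102)/(7*46) = 7 - ⅐*(-51/23) = 7 + 51/161 = 1178/161 ≈ 7.3168)
X(f) = -18 + f (X(f) = -2 + (f + 4*(-4)) = -2 + (f - 16) = -2 + (-16 + f) = -18 + f)
X(-28)*c = (-18 - 28)*(1178/161) = -46*1178/161 = -2356/7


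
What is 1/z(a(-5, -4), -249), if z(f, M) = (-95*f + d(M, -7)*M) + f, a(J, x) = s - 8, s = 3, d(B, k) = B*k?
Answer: -1/433537 ≈ -2.3066e-6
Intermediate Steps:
a(J, x) = -5 (a(J, x) = 3 - 8 = -5)
z(f, M) = -94*f - 7*M² (z(f, M) = (-95*f + (M*(-7))*M) + f = (-95*f + (-7*M)*M) + f = (-95*f - 7*M²) + f = -94*f - 7*M²)
1/z(a(-5, -4), -249) = 1/(-94*(-5) - 7*(-249)²) = 1/(470 - 7*62001) = 1/(470 - 434007) = 1/(-433537) = -1/433537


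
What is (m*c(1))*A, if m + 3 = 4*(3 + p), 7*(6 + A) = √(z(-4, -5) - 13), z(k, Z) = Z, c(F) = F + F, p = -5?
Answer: 132 - 66*I*√2/7 ≈ 132.0 - 13.334*I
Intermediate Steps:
c(F) = 2*F
A = -6 + 3*I*√2/7 (A = -6 + √(-5 - 13)/7 = -6 + √(-18)/7 = -6 + (3*I*√2)/7 = -6 + 3*I*√2/7 ≈ -6.0 + 0.60609*I)
m = -11 (m = -3 + 4*(3 - 5) = -3 + 4*(-2) = -3 - 8 = -11)
(m*c(1))*A = (-22)*(-6 + 3*I*√2/7) = (-11*2)*(-6 + 3*I*√2/7) = -22*(-6 + 3*I*√2/7) = 132 - 66*I*√2/7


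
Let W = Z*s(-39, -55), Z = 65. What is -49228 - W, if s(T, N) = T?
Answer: -46693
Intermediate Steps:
W = -2535 (W = 65*(-39) = -2535)
-49228 - W = -49228 - 1*(-2535) = -49228 + 2535 = -46693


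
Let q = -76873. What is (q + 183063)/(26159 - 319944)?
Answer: -21238/58757 ≈ -0.36145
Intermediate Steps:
(q + 183063)/(26159 - 319944) = (-76873 + 183063)/(26159 - 319944) = 106190/(-293785) = 106190*(-1/293785) = -21238/58757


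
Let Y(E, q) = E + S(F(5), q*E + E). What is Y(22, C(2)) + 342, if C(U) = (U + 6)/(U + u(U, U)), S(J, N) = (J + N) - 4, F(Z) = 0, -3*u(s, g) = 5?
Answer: 910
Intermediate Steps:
u(s, g) = -5/3 (u(s, g) = -⅓*5 = -5/3)
S(J, N) = -4 + J + N
C(U) = (6 + U)/(-5/3 + U) (C(U) = (U + 6)/(U - 5/3) = (6 + U)/(-5/3 + U))
Y(E, q) = -4 + 2*E + E*q (Y(E, q) = E + (-4 + 0 + (q*E + E)) = E + (-4 + 0 + (E*q + E)) = E + (-4 + 0 + (E + E*q)) = E + (-4 + E + E*q) = -4 + 2*E + E*q)
Y(22, C(2)) + 342 = (-4 + 22 + 22*(1 + 3*(6 + 2)/(-5 + 3*2))) + 342 = (-4 + 22 + 22*(1 + 3*8/(-5 + 6))) + 342 = (-4 + 22 + 22*(1 + 3*8/1)) + 342 = (-4 + 22 + 22*(1 + 3*1*8)) + 342 = (-4 + 22 + 22*(1 + 24)) + 342 = (-4 + 22 + 22*25) + 342 = (-4 + 22 + 550) + 342 = 568 + 342 = 910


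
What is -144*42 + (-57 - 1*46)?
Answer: -6151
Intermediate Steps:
-144*42 + (-57 - 1*46) = -6048 + (-57 - 46) = -6048 - 103 = -6151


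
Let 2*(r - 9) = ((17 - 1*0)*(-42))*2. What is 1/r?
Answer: -1/705 ≈ -0.0014184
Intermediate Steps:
r = -705 (r = 9 + (((17 - 1*0)*(-42))*2)/2 = 9 + (((17 + 0)*(-42))*2)/2 = 9 + ((17*(-42))*2)/2 = 9 + (-714*2)/2 = 9 + (½)*(-1428) = 9 - 714 = -705)
1/r = 1/(-705) = -1/705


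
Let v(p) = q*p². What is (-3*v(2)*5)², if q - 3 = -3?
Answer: 0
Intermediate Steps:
q = 0 (q = 3 - 3 = 0)
v(p) = 0 (v(p) = 0*p² = 0)
(-3*v(2)*5)² = (-3*0*5)² = (0*5)² = 0² = 0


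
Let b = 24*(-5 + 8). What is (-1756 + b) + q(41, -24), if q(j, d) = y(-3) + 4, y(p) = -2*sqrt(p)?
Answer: -1680 - 2*I*sqrt(3) ≈ -1680.0 - 3.4641*I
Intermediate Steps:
q(j, d) = 4 - 2*I*sqrt(3) (q(j, d) = -2*I*sqrt(3) + 4 = 4 - 2*I*sqrt(3))
b = 72 (b = 24*3 = 72)
(-1756 + b) + q(41, -24) = (-1756 + 72) + (4 - 2*I*sqrt(3)) = -1684 + (4 - 2*I*sqrt(3)) = -1680 - 2*I*sqrt(3)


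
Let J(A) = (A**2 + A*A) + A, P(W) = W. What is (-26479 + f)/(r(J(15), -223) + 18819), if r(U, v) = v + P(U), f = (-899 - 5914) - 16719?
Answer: -50011/19061 ≈ -2.6237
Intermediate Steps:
f = -23532 (f = -6813 - 16719 = -23532)
J(A) = A + 2*A**2 (J(A) = (A**2 + A**2) + A = 2*A**2 + A = A + 2*A**2)
r(U, v) = U + v (r(U, v) = v + U = U + v)
(-26479 + f)/(r(J(15), -223) + 18819) = (-26479 - 23532)/((15*(1 + 2*15) - 223) + 18819) = -50011/((15*(1 + 30) - 223) + 18819) = -50011/((15*31 - 223) + 18819) = -50011/((465 - 223) + 18819) = -50011/(242 + 18819) = -50011/19061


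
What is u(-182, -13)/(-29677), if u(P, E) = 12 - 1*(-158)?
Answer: -170/29677 ≈ -0.0057283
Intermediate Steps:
u(P, E) = 170 (u(P, E) = 12 + 158 = 170)
u(-182, -13)/(-29677) = 170/(-29677) = 170*(-1/29677) = -170/29677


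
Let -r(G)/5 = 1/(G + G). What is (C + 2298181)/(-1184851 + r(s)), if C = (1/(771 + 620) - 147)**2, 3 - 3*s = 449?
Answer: -4003757329945004/2044950724432837 ≈ -1.9579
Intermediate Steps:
s = -446/3 (s = 1 - 1/3*449 = 1 - 449/3 = -446/3 ≈ -148.67)
C = 41810434576/1934881 (C = (1/1391 - 147)**2 = (-204476/1391)**2 = 41810434576/1934881 ≈ 21609.)
r(G) = -5/(2*G) (r(G) = -5/(G + G) = -5*1/(2*G) = -5/(2*G))
(C + 2298181)/(-1184851 + r(s)) = (41810434576/1934881 + 2298181)/(-1184851 - 5/(2*(-446/3))) = 4488517186037/(1934881*(-1184851 - 5/2*(-3/446))) = 4488517186037/(1934881*(-1184851 + 15/892)) = 4488517186037/(1934881*(-1056887077/892)) = (4488517186037/1934881)*(-892/1056887077) = -4003757329945004/2044950724432837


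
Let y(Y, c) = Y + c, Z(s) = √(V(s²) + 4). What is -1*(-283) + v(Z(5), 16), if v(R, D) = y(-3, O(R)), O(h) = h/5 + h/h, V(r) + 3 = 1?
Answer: 281 + √2/5 ≈ 281.28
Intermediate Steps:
V(r) = -2 (V(r) = -3 + 1 = -2)
Z(s) = √2 (Z(s) = √(-2 + 4) = √2)
O(h) = 1 + h/5 (O(h) = h*(⅕) + 1 = h/5 + 1 = 1 + h/5)
v(R, D) = -2 + R/5 (v(R, D) = -3 + (1 + R/5) = -2 + R/5)
-1*(-283) + v(Z(5), 16) = -1*(-283) + (-2 + √2/5) = 283 + (-2 + √2/5) = 281 + √2/5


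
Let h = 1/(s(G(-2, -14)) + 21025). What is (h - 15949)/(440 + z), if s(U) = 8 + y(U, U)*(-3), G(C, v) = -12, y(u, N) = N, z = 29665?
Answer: -67205896/126856449 ≈ -0.52978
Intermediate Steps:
s(U) = 8 - 3*U (s(U) = 8 + U*(-3) = 8 - 3*U)
h = 1/21069 (h = 1/((8 - 3*(-12)) + 21025) = 1/((8 + 36) + 21025) = 1/(44 + 21025) = 1/21069 ≈ 4.7463e-5)
(h - 15949)/(440 + z) = (1/21069 - 15949)/(440 + 29665) = -336029480/21069/30105 = -336029480/21069*1/30105 = -67205896/126856449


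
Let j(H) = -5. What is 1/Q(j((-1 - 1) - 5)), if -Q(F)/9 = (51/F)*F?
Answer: -1/459 ≈ -0.0021787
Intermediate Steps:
Q(F) = -459 (Q(F) = -9*51/F*F = -9*51 = -459)
1/Q(j((-1 - 1) - 5)) = 1/(-459) = -1/459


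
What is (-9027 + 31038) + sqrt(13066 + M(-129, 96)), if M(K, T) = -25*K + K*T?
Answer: 22011 + sqrt(3907) ≈ 22074.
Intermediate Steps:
(-9027 + 31038) + sqrt(13066 + M(-129, 96)) = (-9027 + 31038) + sqrt(13066 - 129*(-25 + 96)) = 22011 + sqrt(13066 - 129*71) = 22011 + sqrt(13066 - 9159) = 22011 + sqrt(3907)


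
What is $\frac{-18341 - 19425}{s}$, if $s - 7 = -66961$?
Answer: $\frac{18883}{33477} \approx 0.56406$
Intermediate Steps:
$s = -66954$ ($s = 7 - 66961 = -66954$)
$\frac{-18341 - 19425}{s} = \frac{-18341 - 19425}{-66954} = \left(-37766\right) \left(- \frac{1}{66954}\right) = \frac{18883}{33477}$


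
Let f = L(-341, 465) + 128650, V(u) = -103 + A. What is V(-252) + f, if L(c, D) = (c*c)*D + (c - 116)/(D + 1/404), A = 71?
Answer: 10181931319035/187861 ≈ 5.4199e+7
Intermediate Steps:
L(c, D) = D*c² + (-116 + c)/(1/404 + D) (L(c, D) = c²*D + (-116 + c)/(D + 1/404) = D*c² + (-116 + c)/(1/404 + D))
V(u) = -32 (V(u) = -103 + 71 = -32)
f = 10181937330587/187861 (f = (-46864 + 404*(-341) + 465*(-341)² + 404*465²*(-341)²)/(1 + 404*465) + 128650 = (-46864 - 137764 + 465*116281 + 404*216225*116281)/(1 + 187860) + 128650 = (-46864 - 137764 + 54070665 + 10157715126900)/187861 + 128650 = (1/187861)*10157769012937 + 128650 = 10157769012937/187861 + 128650 = 10181937330587/187861 ≈ 5.4199e+7)
V(-252) + f = -32 + 10181937330587/187861 = 10181931319035/187861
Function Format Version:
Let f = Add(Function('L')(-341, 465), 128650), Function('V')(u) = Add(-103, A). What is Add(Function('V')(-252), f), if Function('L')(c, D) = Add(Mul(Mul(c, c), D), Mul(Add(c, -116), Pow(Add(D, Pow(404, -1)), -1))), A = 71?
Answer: Rational(10181931319035, 187861) ≈ 5.4199e+7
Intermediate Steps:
Function('L')(c, D) = Add(Mul(D, Pow(c, 2)), Mul(Pow(Add(Rational(1, 404), D), -1), Add(-116, c))) (Function('L')(c, D) = Add(Mul(Pow(c, 2), D), Mul(Add(-116, c), Pow(Add(D, Rational(1, 404)), -1))) = Add(Mul(D, Pow(c, 2)), Mul(Add(-116, c), Pow(Add(Rational(1, 404), D), -1))) = Add(Mul(D, Pow(c, 2)), Mul(Pow(Add(Rational(1, 404), D), -1), Add(-116, c))))
Function('V')(u) = -32 (Function('V')(u) = Add(-103, 71) = -32)
f = Rational(10181937330587, 187861) (f = Add(Mul(Pow(Add(1, Mul(404, 465)), -1), Add(-46864, Mul(404, -341), Mul(465, Pow(-341, 2)), Mul(404, Pow(465, 2), Pow(-341, 2)))), 128650) = Add(Mul(Pow(Add(1, 187860), -1), Add(-46864, -137764, Mul(465, 116281), Mul(404, 216225, 116281))), 128650) = Add(Mul(Pow(187861, -1), Add(-46864, -137764, 54070665, 10157715126900)), 128650) = Add(Mul(Rational(1, 187861), 10157769012937), 128650) = Add(Rational(10157769012937, 187861), 128650) = Rational(10181937330587, 187861) ≈ 5.4199e+7)
Add(Function('V')(-252), f) = Add(-32, Rational(10181937330587, 187861)) = Rational(10181931319035, 187861)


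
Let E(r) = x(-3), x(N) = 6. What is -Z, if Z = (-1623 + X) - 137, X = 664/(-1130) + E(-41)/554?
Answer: 275539069/156505 ≈ 1760.6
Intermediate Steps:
E(r) = 6
X = -90269/156505 (X = 664/(-1130) + 6/554 = 664*(-1/1130) + 6*(1/554) = -332/565 + 3/277 = -90269/156505 ≈ -0.57678)
Z = -275539069/156505 (Z = (-1623 - 90269/156505) - 137 = -254097884/156505 - 137 = -275539069/156505 ≈ -1760.6)
-Z = -1*(-275539069/156505) = 275539069/156505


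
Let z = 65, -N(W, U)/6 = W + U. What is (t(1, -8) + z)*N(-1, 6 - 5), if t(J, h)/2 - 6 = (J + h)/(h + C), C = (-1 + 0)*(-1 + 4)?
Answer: 0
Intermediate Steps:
N(W, U) = -6*U - 6*W (N(W, U) = -6*(W + U) = -6*(U + W) = -6*U - 6*W)
C = -3 (C = -1*3 = -3)
t(J, h) = 12 + 2*(J + h)/(-3 + h) (t(J, h) = 12 + 2*((J + h)/(h - 3)) = 12 + 2*((J + h)/(-3 + h)) = 12 + 2*(J + h)/(-3 + h))
(t(1, -8) + z)*N(-1, 6 - 5) = (2*(-18 + 1 + 7*(-8))/(-3 - 8) + 65)*(-6*(6 - 5) - 6*(-1)) = (2*(-18 + 1 - 56)/(-11) + 65)*(-6*1 + 6) = (2*(-1/11)*(-73) + 65)*(-6 + 6) = (146/11 + 65)*0 = (861/11)*0 = 0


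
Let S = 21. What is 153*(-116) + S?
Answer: -17727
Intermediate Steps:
153*(-116) + S = 153*(-116) + 21 = -17748 + 21 = -17727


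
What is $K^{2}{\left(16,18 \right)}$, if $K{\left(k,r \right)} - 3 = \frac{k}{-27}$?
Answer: $\frac{4225}{729} \approx 5.7956$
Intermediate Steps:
$K{\left(k,r \right)} = 3 - \frac{k}{27}$ ($K{\left(k,r \right)} = 3 + \frac{k}{-27} = 3 + k \left(- \frac{1}{27}\right) = 3 - \frac{k}{27}$)
$K^{2}{\left(16,18 \right)} = \left(3 - \frac{16}{27}\right)^{2} = \left(\frac{65}{27}\right)^{2} = \frac{4225}{729}$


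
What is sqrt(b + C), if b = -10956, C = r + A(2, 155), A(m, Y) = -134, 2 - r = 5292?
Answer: 6*I*sqrt(455) ≈ 127.98*I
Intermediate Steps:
r = -5290 (r = 2 - 1*5292 = 2 - 5292 = -5290)
C = -5424 (C = -5290 - 134 = -5424)
sqrt(b + C) = sqrt(-10956 - 5424) = sqrt(-16380) = 6*I*sqrt(455)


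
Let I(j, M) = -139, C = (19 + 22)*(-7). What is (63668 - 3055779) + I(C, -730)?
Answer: -2992250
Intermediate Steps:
C = -287 (C = 41*(-7) = -287)
(63668 - 3055779) + I(C, -730) = (63668 - 3055779) - 139 = -2992111 - 139 = -2992250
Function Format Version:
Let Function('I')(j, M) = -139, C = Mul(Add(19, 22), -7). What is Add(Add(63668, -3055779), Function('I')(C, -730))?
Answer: -2992250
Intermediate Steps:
C = -287 (C = Mul(41, -7) = -287)
Add(Add(63668, -3055779), Function('I')(C, -730)) = Add(Add(63668, -3055779), -139) = Add(-2992111, -139) = -2992250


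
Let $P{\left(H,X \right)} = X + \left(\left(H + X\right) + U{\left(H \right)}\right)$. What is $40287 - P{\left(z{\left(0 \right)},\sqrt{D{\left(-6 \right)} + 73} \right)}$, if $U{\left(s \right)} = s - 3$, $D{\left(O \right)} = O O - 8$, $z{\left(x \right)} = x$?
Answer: $40290 - 2 \sqrt{101} \approx 40270.0$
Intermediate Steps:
$D{\left(O \right)} = -8 + O^{2}$ ($D{\left(O \right)} = O^{2} - 8 = -8 + O^{2}$)
$U{\left(s \right)} = -3 + s$
$P{\left(H,X \right)} = -3 + 2 H + 2 X$ ($P{\left(H,X \right)} = X + \left(\left(H + X\right) + \left(-3 + H\right)\right) = X + \left(-3 + X + 2 H\right) = -3 + 2 H + 2 X$)
$40287 - P{\left(z{\left(0 \right)},\sqrt{D{\left(-6 \right)} + 73} \right)} = 40287 - \left(-3 + 2 \cdot 0 + 2 \sqrt{\left(-8 + \left(-6\right)^{2}\right) + 73}\right) = 40287 - \left(-3 + 0 + 2 \sqrt{\left(-8 + 36\right) + 73}\right) = 40287 - \left(-3 + 0 + 2 \sqrt{28 + 73}\right) = 40287 - \left(-3 + 0 + 2 \sqrt{101}\right) = 40287 - \left(-3 + 2 \sqrt{101}\right) = 40287 + \left(3 - 2 \sqrt{101}\right) = 40290 - 2 \sqrt{101}$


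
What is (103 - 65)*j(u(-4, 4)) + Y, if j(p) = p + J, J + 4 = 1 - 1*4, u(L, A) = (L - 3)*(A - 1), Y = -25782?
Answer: -26846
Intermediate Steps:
u(L, A) = (-1 + A)*(-3 + L) (u(L, A) = (-3 + L)*(-1 + A) = (-1 + A)*(-3 + L))
J = -7 (J = -4 + (1 - 1*4) = -4 + (1 - 4) = -4 - 3 = -7)
j(p) = -7 + p (j(p) = p - 7 = -7 + p)
(103 - 65)*j(u(-4, 4)) + Y = (103 - 65)*(-7 + (3 - 1*(-4) - 3*4 + 4*(-4))) - 25782 = 38*(-7 + (3 + 4 - 12 - 16)) - 25782 = 38*(-7 - 21) - 25782 = 38*(-28) - 25782 = -1064 - 25782 = -26846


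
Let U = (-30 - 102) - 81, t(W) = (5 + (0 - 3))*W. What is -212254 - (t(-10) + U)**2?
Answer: -266543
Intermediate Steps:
t(W) = 2*W (t(W) = (5 - 3)*W = 2*W)
U = -213 (U = -132 - 81 = -213)
-212254 - (t(-10) + U)**2 = -212254 - (2*(-10) - 213)**2 = -212254 - (-20 - 213)**2 = -212254 - 1*(-233)**2 = -212254 - 1*54289 = -212254 - 54289 = -266543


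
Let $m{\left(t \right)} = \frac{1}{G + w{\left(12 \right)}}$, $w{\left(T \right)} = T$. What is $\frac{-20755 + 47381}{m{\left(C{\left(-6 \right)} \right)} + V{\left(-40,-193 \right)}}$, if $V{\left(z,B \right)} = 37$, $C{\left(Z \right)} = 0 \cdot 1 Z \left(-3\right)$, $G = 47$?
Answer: $\frac{785467}{1092} \approx 719.29$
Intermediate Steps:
$C{\left(Z \right)} = 0$ ($C{\left(Z \right)} = 0 Z \left(-3\right) = 0 \left(-3\right) = 0$)
$m{\left(t \right)} = \frac{1}{59}$ ($m{\left(t \right)} = \frac{1}{47 + 12} = \frac{1}{59}$)
$\frac{-20755 + 47381}{m{\left(C{\left(-6 \right)} \right)} + V{\left(-40,-193 \right)}} = \frac{-20755 + 47381}{\frac{1}{59} + 37} = \frac{26626}{\frac{2184}{59}} = 26626 \cdot \frac{59}{2184} = \frac{785467}{1092}$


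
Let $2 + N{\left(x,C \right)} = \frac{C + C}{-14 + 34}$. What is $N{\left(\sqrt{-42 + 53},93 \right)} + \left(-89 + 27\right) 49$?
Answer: $- \frac{30307}{10} \approx -3030.7$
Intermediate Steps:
$N{\left(x,C \right)} = -2 + \frac{C}{10}$ ($N{\left(x,C \right)} = -2 + \frac{C + C}{-14 + 34} = -2 + \frac{2 C}{20} = -2 + 2 C \frac{1}{20} = -2 + \frac{C}{10}$)
$N{\left(\sqrt{-42 + 53},93 \right)} + \left(-89 + 27\right) 49 = \left(-2 + \frac{1}{10} \cdot 93\right) + \left(-89 + 27\right) 49 = \left(-2 + \frac{93}{10}\right) - 3038 = \frac{73}{10} - 3038 = - \frac{30307}{10}$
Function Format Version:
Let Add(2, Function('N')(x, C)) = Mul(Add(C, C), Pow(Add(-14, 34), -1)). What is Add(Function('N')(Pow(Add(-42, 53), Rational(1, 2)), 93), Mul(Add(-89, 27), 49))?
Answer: Rational(-30307, 10) ≈ -3030.7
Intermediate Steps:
Function('N')(x, C) = Add(-2, Mul(Rational(1, 10), C)) (Function('N')(x, C) = Add(-2, Mul(Add(C, C), Pow(Add(-14, 34), -1))) = Add(-2, Mul(Mul(2, C), Pow(20, -1))) = Add(-2, Mul(Mul(2, C), Rational(1, 20))) = Add(-2, Mul(Rational(1, 10), C)))
Add(Function('N')(Pow(Add(-42, 53), Rational(1, 2)), 93), Mul(Add(-89, 27), 49)) = Add(Add(-2, Mul(Rational(1, 10), 93)), Mul(Add(-89, 27), 49)) = Add(Add(-2, Rational(93, 10)), Mul(-62, 49)) = Add(Rational(73, 10), -3038) = Rational(-30307, 10)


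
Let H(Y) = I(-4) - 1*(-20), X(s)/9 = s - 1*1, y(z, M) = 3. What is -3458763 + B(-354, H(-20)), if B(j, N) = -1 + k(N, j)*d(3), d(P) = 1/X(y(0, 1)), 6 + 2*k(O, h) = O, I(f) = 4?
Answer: -6917527/2 ≈ -3.4588e+6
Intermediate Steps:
k(O, h) = -3 + O/2
X(s) = -9 + 9*s (X(s) = 9*(s - 1*1) = 9*(s - 1) = 9*(-1 + s) = -9 + 9*s)
d(P) = 1/18 (d(P) = 1/(-9 + 9*3) = 1/(-9 + 27) = 1/18)
H(Y) = 24 (H(Y) = 4 - 1*(-20) = 4 + 20 = 24)
B(j, N) = -7/6 + N/36 (B(j, N) = -1 + (-3 + N/2)*(1/18) = -1 + (-1/6 + N/36) = -7/6 + N/36)
-3458763 + B(-354, H(-20)) = -3458763 + (-7/6 + (1/36)*24) = -3458763 + (-7/6 + 2/3) = -3458763 - 1/2 = -6917527/2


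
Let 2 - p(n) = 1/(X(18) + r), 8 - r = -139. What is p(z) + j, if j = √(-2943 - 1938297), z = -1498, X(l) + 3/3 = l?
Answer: 327/164 + 2*I*√485310 ≈ 1.9939 + 1393.3*I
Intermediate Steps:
r = 147 (r = 8 - 1*(-139) = 8 + 139 = 147)
X(l) = -1 + l
j = 2*I*√485310 (j = √(-1941240) = 2*I*√485310 ≈ 1393.3*I)
p(n) = 327/164 (p(n) = 2 - 1/((-1 + 18) + 147) = 2 - 1/(17 + 147) = 2 - 1/164 = 327/164)
p(z) + j = 327/164 + 2*I*√485310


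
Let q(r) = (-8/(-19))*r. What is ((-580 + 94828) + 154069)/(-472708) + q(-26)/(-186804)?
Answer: -220311811307/419442789852 ≈ -0.52525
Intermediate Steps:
q(r) = 8*r/19 (q(r) = (-8*(-1/19))*r = 8*r/19)
((-580 + 94828) + 154069)/(-472708) + q(-26)/(-186804) = ((-580 + 94828) + 154069)/(-472708) + ((8/19)*(-26))/(-186804) = (94248 + 154069)*(-1/472708) - 208/19*(-1/186804) = 248317*(-1/472708) + 52/887319 = -248317/472708 + 52/887319 = -220311811307/419442789852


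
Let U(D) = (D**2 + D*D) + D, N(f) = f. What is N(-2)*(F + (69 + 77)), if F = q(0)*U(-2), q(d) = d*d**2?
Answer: -292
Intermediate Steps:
U(D) = D + 2*D**2 (U(D) = (D**2 + D**2) + D = 2*D**2 + D = D + 2*D**2)
q(d) = d**3
F = 0 (F = 0**3*(-2*(1 + 2*(-2))) = 0*(-2*(1 - 4)) = 0*(-2*(-3)) = 0*6 = 0)
N(-2)*(F + (69 + 77)) = -2*(0 + (69 + 77)) = -2*(0 + 146) = -2*146 = -292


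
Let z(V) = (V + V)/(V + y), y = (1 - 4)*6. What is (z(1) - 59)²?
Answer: 1010025/289 ≈ 3494.9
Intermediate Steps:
y = -18 (y = -3*6 = -18)
z(V) = 2*V/(-18 + V) (z(V) = (V + V)/(V - 18) = (2*V)/(-18 + V) = 2*V/(-18 + V))
(z(1) - 59)² = (2*1/(-18 + 1) - 59)² = (2*1/(-17) - 59)² = (2*1*(-1/17) - 59)² = (-2/17 - 59)² = (-1005/17)² = 1010025/289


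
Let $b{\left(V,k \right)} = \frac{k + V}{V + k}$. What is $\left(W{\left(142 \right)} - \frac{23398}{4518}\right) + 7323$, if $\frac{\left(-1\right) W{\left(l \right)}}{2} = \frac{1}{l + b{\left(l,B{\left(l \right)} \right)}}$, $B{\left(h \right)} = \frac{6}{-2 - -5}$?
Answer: $\frac{2363922476}{323037} \approx 7317.8$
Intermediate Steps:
$B{\left(h \right)} = 2$ ($B{\left(h \right)} = \frac{6}{-2 + 5} = \frac{6}{3} = 6 \cdot \frac{1}{3} = 2$)
$b{\left(V,k \right)} = 1$ ($b{\left(V,k \right)} = \frac{V + k}{V + k} = 1$)
$W{\left(l \right)} = - \frac{2}{1 + l}$ ($W{\left(l \right)} = - \frac{2}{l + 1} = - \frac{2}{1 + l}$)
$\left(W{\left(142 \right)} - \frac{23398}{4518}\right) + 7323 = \left(- \frac{2}{1 + 142} - \frac{23398}{4518}\right) + 7323 = \left(- \frac{2}{143} - \frac{11699}{2259}\right) + 7323 = - \frac{1677475}{323037} + 7323 = \frac{2363922476}{323037}$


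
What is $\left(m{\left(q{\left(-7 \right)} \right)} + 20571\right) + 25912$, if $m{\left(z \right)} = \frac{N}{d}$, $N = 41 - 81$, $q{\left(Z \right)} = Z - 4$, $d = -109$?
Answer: $\frac{5066687}{109} \approx 46483.0$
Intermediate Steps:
$q{\left(Z \right)} = -4 + Z$
$N = -40$
$m{\left(z \right)} = \frac{40}{109}$ ($m{\left(z \right)} = - \frac{40}{-109} = \left(-40\right) \left(- \frac{1}{109}\right) = \frac{40}{109}$)
$\left(m{\left(q{\left(-7 \right)} \right)} + 20571\right) + 25912 = \left(\frac{40}{109} + 20571\right) + 25912 = \frac{2242279}{109} + 25912 = \frac{5066687}{109}$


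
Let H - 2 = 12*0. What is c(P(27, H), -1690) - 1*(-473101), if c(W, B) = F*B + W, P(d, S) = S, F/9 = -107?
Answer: 2100573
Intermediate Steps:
F = -963 (F = 9*(-107) = -963)
H = 2 (H = 2 + 12*0 = 2 + 0 = 2)
c(W, B) = W - 963*B (c(W, B) = -963*B + W = W - 963*B)
c(P(27, H), -1690) - 1*(-473101) = (2 - 963*(-1690)) - 1*(-473101) = (2 + 1627470) + 473101 = 1627472 + 473101 = 2100573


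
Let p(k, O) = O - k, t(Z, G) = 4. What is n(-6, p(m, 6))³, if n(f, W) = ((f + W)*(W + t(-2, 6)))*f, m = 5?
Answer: 3375000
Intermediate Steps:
n(f, W) = f*(4 + W)*(W + f) (n(f, W) = ((f + W)*(W + 4))*f = ((W + f)*(4 + W))*f = ((4 + W)*(W + f))*f = f*(4 + W)*(W + f))
n(-6, p(m, 6))³ = (-6*((6 - 1*5)² + 4*(6 - 1*5) + 4*(-6) + (6 - 1*5)*(-6)))³ = (-6*((6 - 5)² + 4*(6 - 5) - 24 + (6 - 5)*(-6)))³ = (-6*(1² + 4*1 - 24 + 1*(-6)))³ = (-6*(1 + 4 - 24 - 6))³ = (-6*(-25))³ = 150³ = 3375000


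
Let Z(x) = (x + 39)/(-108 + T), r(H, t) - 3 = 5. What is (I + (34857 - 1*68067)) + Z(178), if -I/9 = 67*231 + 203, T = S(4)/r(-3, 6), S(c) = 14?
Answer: -74091118/425 ≈ -1.7433e+5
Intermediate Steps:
r(H, t) = 8 (r(H, t) = 3 + 5 = 8)
T = 7/4 (T = 14/8 = 14*(⅛) = 7/4 ≈ 1.7500)
I = -141120 (I = -9*(67*231 + 203) = -9*(15477 + 203) = -9*15680 = -141120)
Z(x) = -156/425 - 4*x/425 (Z(x) = (x + 39)/(-108 + 7/4) = (39 + x)/(-425/4) = (39 + x)*(-4/425) = -156/425 - 4*x/425)
(I + (34857 - 1*68067)) + Z(178) = (-141120 + (34857 - 1*68067)) + (-156/425 - 4/425*178) = (-141120 + (34857 - 68067)) + (-156/425 - 712/425) = (-141120 - 33210) - 868/425 = -174330 - 868/425 = -74091118/425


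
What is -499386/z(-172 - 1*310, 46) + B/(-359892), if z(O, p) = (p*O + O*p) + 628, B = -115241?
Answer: 15396908489/1311086556 ≈ 11.744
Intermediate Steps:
z(O, p) = 628 + 2*O*p (z(O, p) = (O*p + O*p) + 628 = 2*O*p + 628 = 628 + 2*O*p)
-499386/z(-172 - 1*310, 46) + B/(-359892) = -499386/(628 + 2*(-172 - 1*310)*46) - 115241/(-359892) = -499386/(628 + 2*(-172 - 310)*46) - 115241*(-1/359892) = -499386/(628 + 2*(-482)*46) + 115241/359892 = -499386/(628 - 44344) + 115241/359892 = -499386/(-43716) + 115241/359892 = -499386*(-1/43716) + 115241/359892 = 83231/7286 + 115241/359892 = 15396908489/1311086556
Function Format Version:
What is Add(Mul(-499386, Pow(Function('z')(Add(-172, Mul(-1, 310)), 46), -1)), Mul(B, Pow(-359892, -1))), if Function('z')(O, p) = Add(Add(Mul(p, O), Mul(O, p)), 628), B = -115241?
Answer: Rational(15396908489, 1311086556) ≈ 11.744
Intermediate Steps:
Function('z')(O, p) = Add(628, Mul(2, O, p)) (Function('z')(O, p) = Add(Add(Mul(O, p), Mul(O, p)), 628) = Add(Mul(2, O, p), 628) = Add(628, Mul(2, O, p)))
Add(Mul(-499386, Pow(Function('z')(Add(-172, Mul(-1, 310)), 46), -1)), Mul(B, Pow(-359892, -1))) = Add(Mul(-499386, Pow(Add(628, Mul(2, Add(-172, Mul(-1, 310)), 46)), -1)), Mul(-115241, Pow(-359892, -1))) = Add(Mul(-499386, Pow(Add(628, Mul(2, Add(-172, -310), 46)), -1)), Mul(-115241, Rational(-1, 359892))) = Add(Mul(-499386, Pow(Add(628, Mul(2, -482, 46)), -1)), Rational(115241, 359892)) = Add(Mul(-499386, Pow(Add(628, -44344), -1)), Rational(115241, 359892)) = Add(Mul(-499386, Pow(-43716, -1)), Rational(115241, 359892)) = Add(Mul(-499386, Rational(-1, 43716)), Rational(115241, 359892)) = Add(Rational(83231, 7286), Rational(115241, 359892)) = Rational(15396908489, 1311086556)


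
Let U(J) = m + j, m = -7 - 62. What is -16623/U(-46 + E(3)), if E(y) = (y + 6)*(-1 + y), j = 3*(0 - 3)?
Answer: 5541/26 ≈ 213.12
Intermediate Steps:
j = -9 (j = 3*(-3) = -9)
E(y) = (-1 + y)*(6 + y) (E(y) = (6 + y)*(-1 + y) = (-1 + y)*(6 + y))
m = -69
U(J) = -78 (U(J) = -69 - 9 = -78)
-16623/U(-46 + E(3)) = -16623/(-78) = -16623*(-1/78) = 5541/26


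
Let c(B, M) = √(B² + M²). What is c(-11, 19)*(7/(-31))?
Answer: -7*√482/31 ≈ -4.9575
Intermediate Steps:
c(-11, 19)*(7/(-31)) = √((-11)² + 19²)*(7/(-31)) = √(121 + 361)*(7*(-1/31)) = √482*(-7/31) = -7*√482/31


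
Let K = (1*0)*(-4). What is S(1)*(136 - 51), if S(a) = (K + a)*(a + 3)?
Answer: 340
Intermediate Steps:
K = 0 (K = 0*(-4) = 0)
S(a) = a*(3 + a) (S(a) = (0 + a)*(a + 3) = a*(3 + a))
S(1)*(136 - 51) = (1*(3 + 1))*(136 - 51) = (1*4)*85 = 4*85 = 340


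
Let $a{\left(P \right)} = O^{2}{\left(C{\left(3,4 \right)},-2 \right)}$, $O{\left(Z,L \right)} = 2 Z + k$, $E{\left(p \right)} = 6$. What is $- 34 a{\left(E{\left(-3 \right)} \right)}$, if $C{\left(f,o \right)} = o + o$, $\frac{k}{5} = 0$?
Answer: $-8704$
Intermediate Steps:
$k = 0$ ($k = 5 \cdot 0 = 0$)
$C{\left(f,o \right)} = 2 o$
$O{\left(Z,L \right)} = 2 Z$ ($O{\left(Z,L \right)} = 2 Z + 0 = 2 Z$)
$a{\left(P \right)} = 256$ ($a{\left(P \right)} = \left(2 \cdot 2 \cdot 4\right)^{2} = \left(2 \cdot 8\right)^{2} = 16^{2} = 256$)
$- 34 a{\left(E{\left(-3 \right)} \right)} = \left(-34\right) 256 = -8704$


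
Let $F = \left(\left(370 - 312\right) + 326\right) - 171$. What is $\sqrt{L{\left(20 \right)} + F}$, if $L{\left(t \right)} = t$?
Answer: $\sqrt{233} \approx 15.264$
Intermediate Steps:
$F = 213$ ($F = \left(\left(370 - 312\right) + 326\right) - 171 = \left(58 + 326\right) - 171 = 384 - 171 = 213$)
$\sqrt{L{\left(20 \right)} + F} = \sqrt{20 + 213} = \sqrt{233}$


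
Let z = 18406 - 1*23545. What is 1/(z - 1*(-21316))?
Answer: 1/16177 ≈ 6.1816e-5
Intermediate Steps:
z = -5139 (z = 18406 - 23545 = -5139)
1/(z - 1*(-21316)) = 1/(-5139 - 1*(-21316)) = 1/(-5139 + 21316) = 1/16177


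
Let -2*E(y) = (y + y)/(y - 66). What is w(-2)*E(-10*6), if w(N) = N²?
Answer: -40/21 ≈ -1.9048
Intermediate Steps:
E(y) = -y/(-66 + y) (E(y) = -(y + y)/(2*(y - 66)) = -2*y/(2*(-66 + y)) = -y/(-66 + y))
w(-2)*E(-10*6) = (-2)²*(-(-10*6)/(-66 - 10*6)) = 4*(-1*(-60)/(-66 - 60)) = 4*(-1*(-60)/(-126)) = 4*(-1*(-60)*(-1/126)) = 4*(-10/21) = -40/21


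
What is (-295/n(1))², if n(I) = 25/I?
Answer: 3481/25 ≈ 139.24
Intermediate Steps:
(-295/n(1))² = (-295/(25/1))² = (-295/(25*1))² = (-295/25)² = (-295*1/25)² = (-59/5)² = 3481/25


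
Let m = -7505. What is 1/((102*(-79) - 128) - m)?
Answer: -1/681 ≈ -0.0014684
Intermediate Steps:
1/((102*(-79) - 128) - m) = 1/((102*(-79) - 128) - 1*(-7505)) = 1/((-8058 - 128) + 7505) = 1/(-8186 + 7505) = 1/(-681) = -1/681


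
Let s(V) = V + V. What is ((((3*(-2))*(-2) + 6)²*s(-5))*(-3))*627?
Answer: 6094440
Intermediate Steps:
s(V) = 2*V
((((3*(-2))*(-2) + 6)²*s(-5))*(-3))*627 = ((((3*(-2))*(-2) + 6)²*(2*(-5)))*(-3))*627 = (((-6*(-2) + 6)²*(-10))*(-3))*627 = (((12 + 6)²*(-10))*(-3))*627 = ((18²*(-10))*(-3))*627 = ((324*(-10))*(-3))*627 = -3240*(-3)*627 = 9720*627 = 6094440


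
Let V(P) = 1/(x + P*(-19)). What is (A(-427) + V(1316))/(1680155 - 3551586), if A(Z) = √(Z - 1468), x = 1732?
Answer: 1/43551942232 - I*√1895/1871431 ≈ 2.2961e-11 - 2.3261e-5*I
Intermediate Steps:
V(P) = 1/(1732 - 19*P) (V(P) = 1/(1732 + P*(-19)) = 1/(1732 - 19*P))
A(Z) = √(-1468 + Z)
(A(-427) + V(1316))/(1680155 - 3551586) = (√(-1468 - 427) - 1/(-1732 + 19*1316))/(1680155 - 3551586) = (√(-1895) - 1/(-1732 + 25004))/(-1871431) = (I*√1895 - 1/23272)*(-1/1871431) = (-1/23272 + I*√1895)*(-1/1871431) = 1/43551942232 - I*√1895/1871431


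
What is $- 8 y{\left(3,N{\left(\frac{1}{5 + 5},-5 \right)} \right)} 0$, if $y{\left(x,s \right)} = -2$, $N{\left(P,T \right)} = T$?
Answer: $0$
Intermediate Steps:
$- 8 y{\left(3,N{\left(\frac{1}{5 + 5},-5 \right)} \right)} 0 = \left(-8\right) \left(-2\right) 0 = 16 \cdot 0 = 0$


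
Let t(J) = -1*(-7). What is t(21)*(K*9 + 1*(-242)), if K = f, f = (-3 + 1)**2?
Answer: -1442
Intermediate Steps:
f = 4 (f = (-2)**2 = 4)
t(J) = 7
K = 4
t(21)*(K*9 + 1*(-242)) = 7*(4*9 + 1*(-242)) = 7*(36 - 242) = 7*(-206) = -1442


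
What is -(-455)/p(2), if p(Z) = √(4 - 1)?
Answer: 455*√3/3 ≈ 262.69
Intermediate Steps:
p(Z) = √3
-(-455)/p(2) = -(-455)/(√3) = -(-455)*√3/3 = 455*√3/3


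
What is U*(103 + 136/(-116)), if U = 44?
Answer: 129932/29 ≈ 4480.4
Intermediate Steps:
U*(103 + 136/(-116)) = 44*(103 + 136/(-116)) = 44*(103 + 136*(-1/116)) = 44*(103 - 34/29) = 44*(2953/29) = 129932/29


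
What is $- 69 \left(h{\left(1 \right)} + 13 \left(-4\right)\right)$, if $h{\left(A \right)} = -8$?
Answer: $4140$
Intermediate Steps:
$- 69 \left(h{\left(1 \right)} + 13 \left(-4\right)\right) = - 69 \left(-8 + 13 \left(-4\right)\right) = - 69 \left(-8 - 52\right) = \left(-69\right) \left(-60\right) = 4140$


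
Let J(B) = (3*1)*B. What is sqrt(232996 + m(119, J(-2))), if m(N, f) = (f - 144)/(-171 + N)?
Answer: sqrt(157507246)/26 ≈ 482.70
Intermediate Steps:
J(B) = 3*B
m(N, f) = (-144 + f)/(-171 + N)
sqrt(232996 + m(119, J(-2))) = sqrt(232996 + (-144 + 3*(-2))/(-171 + 119)) = sqrt(232996 + (-144 - 6)/(-52)) = sqrt(232996 - 1/52*(-150)) = sqrt(232996 + 75/26) = sqrt(6057971/26) = sqrt(157507246)/26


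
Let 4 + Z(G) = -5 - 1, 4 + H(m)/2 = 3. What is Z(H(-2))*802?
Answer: -8020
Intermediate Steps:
H(m) = -2 (H(m) = -8 + 2*3 = -8 + 6 = -2)
Z(G) = -10 (Z(G) = -4 + (-5 - 1) = -4 - 6 = -10)
Z(H(-2))*802 = -10*802 = -8020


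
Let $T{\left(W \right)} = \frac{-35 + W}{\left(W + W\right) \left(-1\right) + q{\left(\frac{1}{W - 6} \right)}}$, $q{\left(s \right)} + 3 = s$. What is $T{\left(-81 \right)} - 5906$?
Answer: $- \frac{20425471}{3458} \approx -5906.7$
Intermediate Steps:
$q{\left(s \right)} = -3 + s$
$T{\left(W \right)} = \frac{-35 + W}{-3 + \frac{1}{-6 + W} - 2 W}$ ($T{\left(W \right)} = \frac{-35 + W}{\left(W + W\right) \left(-1\right) - \left(3 - \frac{1}{W - 6}\right)} = \frac{-35 + W}{2 W \left(-1\right) - \left(3 - \frac{1}{-6 + W}\right)} = \frac{-35 + W}{- 2 W - \left(3 - \frac{1}{-6 + W}\right)} = \frac{-35 + W}{-3 + \frac{1}{-6 + W} - 2 W}$)
$T{\left(-81 \right)} - 5906 = - \frac{\left(-35 - 81\right) \left(-6 - 81\right)}{-1 + \left(-6 - 81\right) \left(3 + 2 \left(-81\right)\right)} - 5906 = \left(-1\right) \frac{1}{-1 - 87 \left(3 - 162\right)} \left(-116\right) \left(-87\right) - 5906 = \left(-1\right) \frac{1}{-1 - -13833} \left(-116\right) \left(-87\right) - 5906 = \left(-1\right) \frac{1}{-1 + 13833} \left(-116\right) \left(-87\right) - 5906 = \left(-1\right) \frac{1}{13832} \left(-116\right) \left(-87\right) - 5906 = - \frac{2523}{3458} - 5906 = - \frac{20425471}{3458}$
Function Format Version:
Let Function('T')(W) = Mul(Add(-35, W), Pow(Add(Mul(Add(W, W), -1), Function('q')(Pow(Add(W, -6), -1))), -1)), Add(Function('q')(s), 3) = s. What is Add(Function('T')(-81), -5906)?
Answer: Rational(-20425471, 3458) ≈ -5906.7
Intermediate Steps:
Function('q')(s) = Add(-3, s)
Function('T')(W) = Mul(Pow(Add(-3, Pow(Add(-6, W), -1), Mul(-2, W)), -1), Add(-35, W)) (Function('T')(W) = Mul(Add(-35, W), Pow(Add(Mul(Add(W, W), -1), Add(-3, Pow(Add(W, -6), -1))), -1)) = Mul(Add(-35, W), Pow(Add(Mul(Mul(2, W), -1), Add(-3, Pow(Add(-6, W), -1))), -1)) = Mul(Add(-35, W), Pow(Add(Mul(-2, W), Add(-3, Pow(Add(-6, W), -1))), -1)) = Mul(Add(-35, W), Pow(Add(-3, Pow(Add(-6, W), -1), Mul(-2, W)), -1)) = Mul(Pow(Add(-3, Pow(Add(-6, W), -1), Mul(-2, W)), -1), Add(-35, W)))
Add(Function('T')(-81), -5906) = Add(Mul(-1, Pow(Add(-1, Mul(Add(-6, -81), Add(3, Mul(2, -81)))), -1), Add(-35, -81), Add(-6, -81)), -5906) = Add(Mul(-1, Pow(Add(-1, Mul(-87, Add(3, -162))), -1), -116, -87), -5906) = Add(Mul(-1, Pow(Add(-1, Mul(-87, -159)), -1), -116, -87), -5906) = Add(Mul(-1, Pow(Add(-1, 13833), -1), -116, -87), -5906) = Add(Mul(-1, Pow(13832, -1), -116, -87), -5906) = Add(Mul(-1, Rational(1, 13832), -116, -87), -5906) = Add(Rational(-2523, 3458), -5906) = Rational(-20425471, 3458)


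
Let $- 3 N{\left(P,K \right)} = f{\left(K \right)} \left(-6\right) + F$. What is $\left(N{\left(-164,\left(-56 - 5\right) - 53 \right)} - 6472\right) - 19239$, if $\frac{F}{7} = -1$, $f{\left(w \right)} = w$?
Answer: $- \frac{77810}{3} \approx -25937.0$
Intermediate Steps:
$F = -7$ ($F = 7 \left(-1\right) = -7$)
$N{\left(P,K \right)} = \frac{7}{3} + 2 K$ ($N{\left(P,K \right)} = - \frac{K \left(-6\right) - 7}{3} = - \frac{- 6 K - 7}{3} = - \frac{-7 - 6 K}{3} = \frac{7}{3} + 2 K$)
$\left(N{\left(-164,\left(-56 - 5\right) - 53 \right)} - 6472\right) - 19239 = \left(\left(\frac{7}{3} + 2 \left(\left(-56 - 5\right) - 53\right)\right) - 6472\right) - 19239 = \left(\left(\frac{7}{3} + 2 \left(-61 - 53\right)\right) + \left(-11306 + 4834\right)\right) - 19239 = \left(\left(\frac{7}{3} + 2 \left(-114\right)\right) - 6472\right) - 19239 = \left(\left(\frac{7}{3} - 228\right) - 6472\right) - 19239 = \left(- \frac{677}{3} - 6472\right) - 19239 = - \frac{20093}{3} - 19239 = - \frac{77810}{3}$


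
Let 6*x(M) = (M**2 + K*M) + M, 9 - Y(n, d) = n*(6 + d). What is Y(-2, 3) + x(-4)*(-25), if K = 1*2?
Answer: 31/3 ≈ 10.333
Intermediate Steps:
Y(n, d) = 9 - n*(6 + d)
K = 2
x(M) = M/2 + M**2/6 (x(M) = ((M**2 + 2*M) + M)/6 = (M**2 + 3*M)/6 = M/2 + M**2/6)
Y(-2, 3) + x(-4)*(-25) = (9 - 6*(-2) - 1*3*(-2)) + ((1/6)*(-4)*(3 - 4))*(-25) = (9 + 12 + 6) + ((1/6)*(-4)*(-1))*(-25) = 27 + (2/3)*(-25) = 27 - 50/3 = 31/3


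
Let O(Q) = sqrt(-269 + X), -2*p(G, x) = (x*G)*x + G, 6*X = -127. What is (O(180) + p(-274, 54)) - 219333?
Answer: 180296 + I*sqrt(10446)/6 ≈ 1.803e+5 + 17.034*I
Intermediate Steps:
X = -127/6 (X = (1/6)*(-127) = -127/6 ≈ -21.167)
p(G, x) = -G/2 - G*x**2/2 (p(G, x) = -((x*G)*x + G)/2 = -((G*x)*x + G)/2 = -(G*x**2 + G)/2 = -(G + G*x**2)/2 = -G/2 - G*x**2/2)
O(Q) = I*sqrt(10446)/6 (O(Q) = sqrt(-269 - 127/6) = sqrt(-1741/6) = I*sqrt(10446)/6)
(O(180) + p(-274, 54)) - 219333 = (I*sqrt(10446)/6 - 1/2*(-274)*(1 + 54**2)) - 219333 = (I*sqrt(10446)/6 - 1/2*(-274)*(1 + 2916)) - 219333 = (I*sqrt(10446)/6 - 1/2*(-274)*2917) - 219333 = (I*sqrt(10446)/6 + 399629) - 219333 = (399629 + I*sqrt(10446)/6) - 219333 = 180296 + I*sqrt(10446)/6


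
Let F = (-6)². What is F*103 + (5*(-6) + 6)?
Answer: 3684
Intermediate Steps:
F = 36
F*103 + (5*(-6) + 6) = 36*103 + (5*(-6) + 6) = 3708 + (-30 + 6) = 3708 - 24 = 3684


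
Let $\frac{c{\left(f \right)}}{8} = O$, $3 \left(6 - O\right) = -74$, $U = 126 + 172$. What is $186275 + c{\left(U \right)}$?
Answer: $\frac{559561}{3} \approx 1.8652 \cdot 10^{5}$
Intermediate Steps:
$U = 298$
$O = \frac{92}{3}$ ($O = 6 - - \frac{74}{3} = 6 + \frac{74}{3} = \frac{92}{3} \approx 30.667$)
$c{\left(f \right)} = \frac{736}{3}$ ($c{\left(f \right)} = 8 \cdot \frac{92}{3} = \frac{736}{3}$)
$186275 + c{\left(U \right)} = 186275 + \frac{736}{3} = \frac{559561}{3}$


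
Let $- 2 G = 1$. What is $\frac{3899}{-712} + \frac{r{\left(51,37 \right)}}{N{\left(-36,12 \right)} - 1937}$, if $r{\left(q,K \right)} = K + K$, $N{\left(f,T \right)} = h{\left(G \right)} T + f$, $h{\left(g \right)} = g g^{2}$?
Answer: $- \frac{15502527}{2811688} \approx -5.5136$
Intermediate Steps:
$G = - \frac{1}{2}$ ($G = \left(- \frac{1}{2}\right) 1 = - \frac{1}{2} \approx -0.5$)
$h{\left(g \right)} = g^{3}$
$N{\left(f,T \right)} = f - \frac{T}{8}$ ($N{\left(f,T \right)} = \left(- \frac{1}{2}\right)^{3} T + f = - \frac{T}{8} + f = f - \frac{T}{8}$)
$r{\left(q,K \right)} = 2 K$
$\frac{3899}{-712} + \frac{r{\left(51,37 \right)}}{N{\left(-36,12 \right)} - 1937} = \frac{3899}{-712} + \frac{2 \cdot 37}{\left(-36 - \frac{3}{2}\right) - 1937} = 3899 \left(- \frac{1}{712}\right) + \frac{74}{\left(-36 - \frac{3}{2}\right) - 1937} = - \frac{3899}{712} + \frac{74}{- \frac{75}{2} - 1937} = - \frac{3899}{712} + \frac{74}{- \frac{3949}{2}} = - \frac{3899}{712} + 74 \left(- \frac{2}{3949}\right) = - \frac{3899}{712} - \frac{148}{3949} = - \frac{15502527}{2811688}$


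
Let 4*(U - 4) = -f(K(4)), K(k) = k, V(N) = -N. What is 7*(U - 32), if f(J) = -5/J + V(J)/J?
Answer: -3073/16 ≈ -192.06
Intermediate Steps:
f(J) = -1 - 5/J (f(J) = -5/J + (-J)/J = -5/J - 1 = -1 - 5/J)
U = 73/16 (U = 4 + (-(-5 - 1*4)/4)/4 = 4 + (-(-5 - 4)/4)/4 = 4 + (-(-9)/4)/4 = 4 + (-1*(-9/4))/4 = 4 + (¼)*(9/4) = 4 + 9/16 = 73/16 ≈ 4.5625)
7*(U - 32) = 7*(73/16 - 32) = 7*(-439/16) = -3073/16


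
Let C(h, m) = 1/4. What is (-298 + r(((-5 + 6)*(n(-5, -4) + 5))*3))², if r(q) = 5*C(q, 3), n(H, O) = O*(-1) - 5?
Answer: 1408969/16 ≈ 88061.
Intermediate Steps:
C(h, m) = ¼
n(H, O) = -5 - O (n(H, O) = -O - 5 = -5 - O)
r(q) = 5/4 (r(q) = 5*(¼) = 5/4)
(-298 + r(((-5 + 6)*(n(-5, -4) + 5))*3))² = (-298 + 5/4)² = (-1187/4)² = 1408969/16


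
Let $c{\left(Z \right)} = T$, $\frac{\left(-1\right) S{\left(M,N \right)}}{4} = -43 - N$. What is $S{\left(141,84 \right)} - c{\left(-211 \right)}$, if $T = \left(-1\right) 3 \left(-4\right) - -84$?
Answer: $412$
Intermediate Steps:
$S{\left(M,N \right)} = 172 + 4 N$ ($S{\left(M,N \right)} = - 4 \left(-43 - N\right) = 172 + 4 N$)
$T = 96$ ($T = \left(-3\right) \left(-4\right) + 84 = 12 + 84 = 96$)
$c{\left(Z \right)} = 96$
$S{\left(141,84 \right)} - c{\left(-211 \right)} = \left(172 + 4 \cdot 84\right) - 96 = \left(172 + 336\right) - 96 = 508 - 96 = 412$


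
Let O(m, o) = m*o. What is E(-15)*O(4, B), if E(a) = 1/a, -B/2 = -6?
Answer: -16/5 ≈ -3.2000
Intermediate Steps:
B = 12 (B = -2*(-6) = 12)
E(-15)*O(4, B) = (4*12)/(-15) = -1/15*48 = -16/5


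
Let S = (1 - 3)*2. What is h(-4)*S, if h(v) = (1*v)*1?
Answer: 16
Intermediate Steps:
h(v) = v (h(v) = v*1 = v)
S = -4 (S = -2*2 = -4)
h(-4)*S = -4*(-4) = 16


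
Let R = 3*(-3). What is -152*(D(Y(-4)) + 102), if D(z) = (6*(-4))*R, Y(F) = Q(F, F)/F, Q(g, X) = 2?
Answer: -48336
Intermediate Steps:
R = -9
Y(F) = 2/F
D(z) = 216 (D(z) = (6*(-4))*(-9) = -24*(-9) = 216)
-152*(D(Y(-4)) + 102) = -152*(216 + 102) = -152*318 = -48336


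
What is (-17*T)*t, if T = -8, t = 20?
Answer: 2720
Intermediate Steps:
(-17*T)*t = -17*(-8)*20 = 136*20 = 2720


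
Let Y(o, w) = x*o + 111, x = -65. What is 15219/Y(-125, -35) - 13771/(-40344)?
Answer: 181853323/83068296 ≈ 2.1892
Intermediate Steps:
Y(o, w) = 111 - 65*o (Y(o, w) = -65*o + 111 = 111 - 65*o)
15219/Y(-125, -35) - 13771/(-40344) = 15219/(111 - 65*(-125)) - 13771/(-40344) = 15219/(111 + 8125) - 13771*(-1/40344) = 15219/8236 + 13771/40344 = 181853323/83068296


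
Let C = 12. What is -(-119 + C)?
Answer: 107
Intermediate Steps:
-(-119 + C) = -(-119 + 12) = -1*(-107) = 107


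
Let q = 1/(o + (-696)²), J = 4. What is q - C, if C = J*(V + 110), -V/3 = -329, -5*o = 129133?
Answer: -10061451431/2292947 ≈ -4388.0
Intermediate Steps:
o = -129133/5 (o = -⅕*129133 = -129133/5 ≈ -25827.)
V = 987 (V = -3*(-329) = 987)
q = 5/2292947 (q = 1/(-129133/5 + (-696)²) = 1/(-129133/5 + 484416) = 1/(2292947/5) = 5/2292947 ≈ 2.1806e-6)
C = 4388 (C = 4*(987 + 110) = 4*1097 = 4388)
q - C = 5/2292947 - 1*4388 = 5/2292947 - 4388 = -10061451431/2292947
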